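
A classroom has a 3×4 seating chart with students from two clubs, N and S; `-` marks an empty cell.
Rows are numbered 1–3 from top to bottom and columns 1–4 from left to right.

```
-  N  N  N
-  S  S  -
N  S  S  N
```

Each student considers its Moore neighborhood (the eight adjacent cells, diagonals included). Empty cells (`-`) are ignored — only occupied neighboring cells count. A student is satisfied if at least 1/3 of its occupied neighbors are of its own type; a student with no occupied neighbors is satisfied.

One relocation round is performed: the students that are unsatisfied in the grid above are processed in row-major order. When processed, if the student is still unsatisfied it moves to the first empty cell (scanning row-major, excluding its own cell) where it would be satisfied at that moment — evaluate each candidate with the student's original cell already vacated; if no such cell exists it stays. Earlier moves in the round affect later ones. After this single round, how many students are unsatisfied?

Initially unsatisfied (in order): (3,1), (3,4).
  (3,1) → (1,1).
  (3,4) → (2,1).
Resulting grid:
N N N N
N S S -
- S S -
All satisfied now.

0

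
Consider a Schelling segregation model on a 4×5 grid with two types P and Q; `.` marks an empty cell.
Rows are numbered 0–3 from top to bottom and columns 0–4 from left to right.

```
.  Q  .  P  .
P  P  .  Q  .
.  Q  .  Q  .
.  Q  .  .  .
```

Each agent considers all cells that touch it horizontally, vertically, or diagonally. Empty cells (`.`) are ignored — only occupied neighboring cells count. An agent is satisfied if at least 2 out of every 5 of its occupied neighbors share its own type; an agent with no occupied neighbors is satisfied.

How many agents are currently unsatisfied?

5

Row 0: (0,1)Q 0/2 not · (0,3)P 0/1 not
Row 1: (1,0)P 1/3 not · (1,1)P 1/3 not · (1,3)Q 1/2 satisfied
Row 2: (2,1)Q 1/3 not · (2,3)Q 1/1 satisfied
Row 3: (3,1)Q 1/1 satisfied
Unsatisfied: (0,1), (0,3), (1,0), (1,1), (2,1) — 5 in total.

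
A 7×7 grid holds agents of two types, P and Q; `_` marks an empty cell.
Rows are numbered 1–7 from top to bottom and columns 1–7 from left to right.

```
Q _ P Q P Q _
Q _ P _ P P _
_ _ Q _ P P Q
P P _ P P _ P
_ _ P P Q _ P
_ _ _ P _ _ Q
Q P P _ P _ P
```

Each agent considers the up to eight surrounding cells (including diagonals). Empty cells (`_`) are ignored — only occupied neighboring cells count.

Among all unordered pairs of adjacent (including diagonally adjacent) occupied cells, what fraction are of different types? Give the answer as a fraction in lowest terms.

Scan each occupied cell's neighbors to the right and below (and the two forward diagonals) so each pair is counted once.
From row 1: 7 unlike of 11 pairs (running 7/11).
From row 2: 2 unlike of 7 pairs (running 9/18).
From row 3: 4 unlike of 9 pairs (running 13/27).
From row 4: 2 unlike of 9 pairs (running 15/36).
From row 5: 3 unlike of 6 pairs (running 18/42).
From row 6: 1 unlike of 3 pairs (running 19/45).
From row 7: 1 unlike of 2 pairs (running 20/47).
Total adjacent occupied pairs: 47; unlike-type pairs: 20.
20/47 is already in lowest terms.

20/47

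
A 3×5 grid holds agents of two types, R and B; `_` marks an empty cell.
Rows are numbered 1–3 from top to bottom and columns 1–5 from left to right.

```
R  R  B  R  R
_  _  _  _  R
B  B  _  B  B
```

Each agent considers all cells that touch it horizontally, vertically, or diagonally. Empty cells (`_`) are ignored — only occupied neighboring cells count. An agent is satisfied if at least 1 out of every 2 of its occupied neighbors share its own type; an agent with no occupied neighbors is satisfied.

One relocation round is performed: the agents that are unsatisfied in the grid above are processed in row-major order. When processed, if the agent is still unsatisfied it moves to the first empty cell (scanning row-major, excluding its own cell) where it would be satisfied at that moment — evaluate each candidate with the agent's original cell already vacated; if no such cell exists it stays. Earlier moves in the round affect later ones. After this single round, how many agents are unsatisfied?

Initially unsatisfied (in order): (1,3).
  (1,3) → (2,1).
Resulting grid:
R R _ R R
B _ _ _ R
B B _ B B
All satisfied now.

0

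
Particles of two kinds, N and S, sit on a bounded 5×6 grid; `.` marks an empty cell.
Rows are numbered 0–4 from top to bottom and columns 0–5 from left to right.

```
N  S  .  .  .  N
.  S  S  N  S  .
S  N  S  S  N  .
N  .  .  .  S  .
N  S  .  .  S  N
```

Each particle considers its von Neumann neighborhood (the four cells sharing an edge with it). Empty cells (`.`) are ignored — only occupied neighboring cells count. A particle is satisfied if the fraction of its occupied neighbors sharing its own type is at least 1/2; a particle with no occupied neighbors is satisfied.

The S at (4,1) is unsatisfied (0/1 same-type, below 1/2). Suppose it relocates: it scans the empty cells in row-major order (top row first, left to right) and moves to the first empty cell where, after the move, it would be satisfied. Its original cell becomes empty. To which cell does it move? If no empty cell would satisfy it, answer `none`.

(0,2)

Vacating (4,1). Empty cells in order:
  (0,2): 2/2 same-type → satisfied — stop here.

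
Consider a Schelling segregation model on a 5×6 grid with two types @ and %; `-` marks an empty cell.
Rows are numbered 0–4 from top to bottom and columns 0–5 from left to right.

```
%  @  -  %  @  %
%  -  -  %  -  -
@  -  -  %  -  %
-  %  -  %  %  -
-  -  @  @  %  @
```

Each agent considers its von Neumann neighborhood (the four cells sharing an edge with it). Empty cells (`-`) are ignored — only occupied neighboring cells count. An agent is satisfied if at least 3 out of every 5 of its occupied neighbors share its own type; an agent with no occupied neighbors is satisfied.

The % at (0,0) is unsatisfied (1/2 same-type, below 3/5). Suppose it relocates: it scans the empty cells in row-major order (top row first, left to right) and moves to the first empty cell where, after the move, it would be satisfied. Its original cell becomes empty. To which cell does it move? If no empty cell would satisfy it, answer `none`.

Vacating (0,0). Empty cells in order:
  (0,2): 1/2 same-type → still unsatisfied.
  (1,1): 1/2 same-type → still unsatisfied.
  (1,2): 1/1 same-type → satisfied — stop here.

(1,2)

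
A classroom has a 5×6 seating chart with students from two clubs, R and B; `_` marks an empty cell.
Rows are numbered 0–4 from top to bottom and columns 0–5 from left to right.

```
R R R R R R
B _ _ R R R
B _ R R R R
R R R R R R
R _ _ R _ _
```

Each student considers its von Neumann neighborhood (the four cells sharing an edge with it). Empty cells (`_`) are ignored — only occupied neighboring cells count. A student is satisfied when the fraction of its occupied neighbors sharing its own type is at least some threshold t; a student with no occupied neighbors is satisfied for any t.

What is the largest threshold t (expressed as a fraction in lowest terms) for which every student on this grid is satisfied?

1/2

(0,0)R 1/2
(0,1)R 2/2
(0,2)R 2/2
(0,3)R 3/3
(0,4)R 3/3
(0,5)R 2/2
(1,0)B 1/2
(1,3)R 3/3
(1,4)R 4/4
(1,5)R 3/3
(2,0)B 1/2
(2,2)R 2/2
(2,3)R 4/4
(2,4)R 4/4
(2,5)R 3/3
(3,0)R 2/3
(3,1)R 2/2
(3,2)R 3/3
(3,3)R 4/4
(3,4)R 3/3
(3,5)R 2/2
(4,0)R 1/1
(4,3)R 1/1
The smallest same-type fraction is 1/2 at (0,0), which reduces to 1/2. Any threshold above that leaves this student unsatisfied.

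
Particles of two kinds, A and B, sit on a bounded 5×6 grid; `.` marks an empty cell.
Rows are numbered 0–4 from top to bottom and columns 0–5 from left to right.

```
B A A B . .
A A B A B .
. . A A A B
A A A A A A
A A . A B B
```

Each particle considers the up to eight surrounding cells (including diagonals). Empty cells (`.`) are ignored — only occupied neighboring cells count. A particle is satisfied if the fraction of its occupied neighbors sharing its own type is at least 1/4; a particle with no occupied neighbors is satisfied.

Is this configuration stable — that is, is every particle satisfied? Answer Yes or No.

No

Row 0: (0,0)B 0/3 not · (0,1)A 3/5 satisfied · (0,2)A 3/5 satisfied · (0,3)B 2/4 satisfied
Row 1: (1,0)A 2/3 satisfied · (1,1)A 4/6 satisfied · (1,2)B 1/7 not · (1,3)A 4/7 satisfied · (1,4)B 2/5 satisfied
Row 2: (2,2)A 6/7 satisfied · (2,3)A 6/8 satisfied · (2,4)A 5/7 satisfied · (2,5)B 1/4 satisfied
Row 3: (3,0)A 3/3 satisfied · (3,1)A 5/5 satisfied · (3,2)A 6/6 satisfied · (3,3)A 6/7 satisfied · (3,4)A 5/8 satisfied · (3,5)A 2/5 satisfied
Row 4: (4,0)A 3/3 satisfied · (4,1)A 4/4 satisfied · (4,3)A 3/4 satisfied · (4,4)B 1/5 not · (4,5)B 1/3 satisfied
For instance (0,0) has only 0/3 same-type neighbors, below 1/4.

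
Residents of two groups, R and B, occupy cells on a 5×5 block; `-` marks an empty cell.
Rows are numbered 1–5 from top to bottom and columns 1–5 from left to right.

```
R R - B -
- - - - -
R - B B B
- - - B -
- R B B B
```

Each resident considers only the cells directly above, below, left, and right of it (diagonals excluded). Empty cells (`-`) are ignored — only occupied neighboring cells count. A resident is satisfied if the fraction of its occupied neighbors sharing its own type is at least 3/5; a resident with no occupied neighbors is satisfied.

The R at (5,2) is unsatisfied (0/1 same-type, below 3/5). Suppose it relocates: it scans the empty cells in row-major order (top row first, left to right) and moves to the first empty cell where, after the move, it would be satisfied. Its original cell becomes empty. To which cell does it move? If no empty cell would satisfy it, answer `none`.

Vacating (5,2). Empty cells in order:
  (1,3): 1/2 same-type → still unsatisfied.
  (1,5): 0/1 same-type → still unsatisfied.
  (2,1): 2/2 same-type → satisfied — stop here.

(2,1)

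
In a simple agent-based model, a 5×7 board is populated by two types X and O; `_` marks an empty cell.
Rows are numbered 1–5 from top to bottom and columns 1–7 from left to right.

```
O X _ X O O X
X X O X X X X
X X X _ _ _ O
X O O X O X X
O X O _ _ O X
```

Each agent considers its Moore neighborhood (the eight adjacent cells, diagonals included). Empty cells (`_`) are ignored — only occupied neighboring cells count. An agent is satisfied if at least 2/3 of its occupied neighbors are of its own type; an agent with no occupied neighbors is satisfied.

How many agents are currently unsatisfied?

(1,1)O 0/3 ✗
(1,2)X 2/4 ✗
(1,4)X 2/4 ✗
(1,5)O 1/5 ✗
(1,6)O 1/5 ✗
(1,7)X 2/3 ✓
(2,1)X 4/5 ✓
(2,2)X 5/7 ✓
(2,3)O 0/6 ✗
(2,4)X 3/5 ✗
(2,5)X 3/5 ✗
(2,6)X 3/6 ✗
(2,7)X 2/4 ✗
(3,1)X 4/5 ✓
(3,2)X 5/8 ✗
(3,3)X 4/7 ✗
(3,7)O 0/4 ✗
(4,1)X 3/5 ✗
(4,2)O 3/8 ✗
(4,3)O 2/6 ✗
(4,4)X 1/4 ✗
(4,5)O 1/3 ✗
(4,6)X 2/5 ✗
(4,7)X 2/4 ✗
(5,1)O 1/3 ✗
(5,2)X 1/5 ✗
(5,3)O 2/4 ✗
(5,6)O 1/4 ✗
(5,7)X 2/3 ✓
Unsatisfied: (1,1), (1,2), (1,4), (1,5), (1,6), (2,3), (2,4), (2,5), (2,6), (2,7), (3,2), (3,3), (3,7), (4,1), (4,2), (4,3), (4,4), (4,5), (4,6), (4,7), (5,1), (5,2), (5,3), (5,6) — 24 in total.

24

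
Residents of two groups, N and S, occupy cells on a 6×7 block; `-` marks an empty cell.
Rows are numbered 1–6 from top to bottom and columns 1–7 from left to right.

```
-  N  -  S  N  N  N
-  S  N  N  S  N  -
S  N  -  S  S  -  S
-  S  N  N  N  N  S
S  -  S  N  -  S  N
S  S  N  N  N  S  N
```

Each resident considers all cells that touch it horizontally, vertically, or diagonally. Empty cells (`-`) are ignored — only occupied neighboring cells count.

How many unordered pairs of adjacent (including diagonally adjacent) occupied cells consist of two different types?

41

Scan each occupied cell's neighbors to the right and below (and the two forward diagonals) so each pair is counted once.
Row 1: N(1,2)–S(2,2)≠ N(1,2)–N(2,3)= S(1,4)–N(1,5)≠ S(1,4)–N(2,4)≠ S(1,4)–S(2,5)= S(1,4)–N(2,3)≠ N(1,5)–N(1,6)= N(1,5)–S(2,5)≠ N(1,5)–N(2,6)= N(1,5)–N(2,4)= N(1,6)–N(1,7)= N(1,6)–N(2,6)= N(1,6)–S(2,5)≠ N(1,7)–N(2,6)=  → 6/14 unlike.
Row 2: S(2,2)–N(2,3)≠ S(2,2)–N(3,2)≠ S(2,2)–S(3,1)= N(2,3)–N(2,4)= N(2,3)–S(3,4)≠ N(2,3)–N(3,2)= N(2,4)–S(2,5)≠ N(2,4)–S(3,4)≠ N(2,4)–S(3,5)≠ S(2,5)–N(2,6)≠ S(2,5)–S(3,5)= S(2,5)–S(3,4)= N(2,6)–S(3,7)≠ N(2,6)–S(3,5)≠  → 9/14 unlike.
Row 3: S(3,1)–N(3,2)≠ S(3,1)–S(4,2)= N(3,2)–S(4,2)≠ N(3,2)–N(4,3)= S(3,4)–S(3,5)= S(3,4)–N(4,4)≠ S(3,4)–N(4,5)≠ S(3,4)–N(4,3)≠ S(3,5)–N(4,5)≠ S(3,5)–N(4,6)≠ S(3,5)–N(4,4)≠ S(3,7)–S(4,7)= S(3,7)–N(4,6)≠  → 9/13 unlike.
Row 4: S(4,2)–N(4,3)≠ S(4,2)–S(5,3)= S(4,2)–S(5,1)= N(4,3)–N(4,4)= N(4,3)–S(5,3)≠ N(4,3)–N(5,4)= N(4,4)–N(4,5)= N(4,4)–N(5,4)= N(4,4)–S(5,3)≠ N(4,5)–N(4,6)= N(4,5)–S(5,6)≠ N(4,5)–N(5,4)= N(4,6)–S(4,7)≠ N(4,6)–S(5,6)≠ N(4,6)–N(5,7)= S(4,7)–N(5,7)≠ S(4,7)–S(5,6)=  → 7/17 unlike.
Row 5: S(5,1)–S(6,1)= S(5,1)–S(6,2)= S(5,3)–N(5,4)≠ S(5,3)–N(6,3)≠ S(5,3)–N(6,4)≠ S(5,3)–S(6,2)= N(5,4)–N(6,4)= N(5,4)–N(6,5)= N(5,4)–N(6,3)= S(5,6)–N(5,7)≠ S(5,6)–S(6,6)= S(5,6)–N(6,7)≠ S(5,6)–N(6,5)≠ N(5,7)–N(6,7)= N(5,7)–S(6,6)≠  → 7/15 unlike.
Row 6: S(6,1)–S(6,2)= S(6,2)–N(6,3)≠ N(6,3)–N(6,4)= N(6,4)–N(6,5)= N(6,5)–S(6,6)≠ S(6,6)–N(6,7)≠  → 3/6 unlike.
Total adjacent occupied pairs: 79; unlike-type pairs: 41.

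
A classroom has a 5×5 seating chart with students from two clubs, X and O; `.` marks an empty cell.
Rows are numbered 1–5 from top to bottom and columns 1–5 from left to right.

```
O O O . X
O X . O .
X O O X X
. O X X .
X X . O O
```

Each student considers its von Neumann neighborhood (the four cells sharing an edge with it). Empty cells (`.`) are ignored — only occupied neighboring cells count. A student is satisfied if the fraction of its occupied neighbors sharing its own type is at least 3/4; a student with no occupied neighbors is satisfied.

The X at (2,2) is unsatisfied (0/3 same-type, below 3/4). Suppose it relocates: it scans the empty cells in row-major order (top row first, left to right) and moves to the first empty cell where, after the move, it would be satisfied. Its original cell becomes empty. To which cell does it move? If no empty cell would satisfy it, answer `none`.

none

Vacating (2,2). Empty cells in order:
  (1,4): 1/3 same-type → still unsatisfied.
  (2,3): 0/3 same-type → still unsatisfied.
  (2,5): 2/3 same-type → still unsatisfied.
  (4,1): 2/3 same-type → still unsatisfied.
  (4,5): 2/3 same-type → still unsatisfied.
  (5,3): 2/3 same-type → still unsatisfied.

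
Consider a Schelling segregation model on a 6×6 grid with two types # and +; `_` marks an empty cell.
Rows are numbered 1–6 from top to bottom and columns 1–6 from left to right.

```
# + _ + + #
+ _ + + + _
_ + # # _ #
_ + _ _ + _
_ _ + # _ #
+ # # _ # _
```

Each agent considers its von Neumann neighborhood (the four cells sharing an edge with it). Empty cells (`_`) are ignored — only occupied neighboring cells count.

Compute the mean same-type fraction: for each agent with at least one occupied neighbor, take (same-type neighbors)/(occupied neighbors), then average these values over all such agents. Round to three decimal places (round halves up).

Row 1: (1,1)# 0/2 · (1,2)+ 0/1 · (1,4)+ 2/2 · (1,5)+ 2/3 · (1,6)# 0/1
Row 2: (2,1)+ 0/1 · (2,3)+ 1/2 · (2,4)+ 3/4 · (2,5)+ 2/2
Row 3: (3,2)+ 1/2 · (3,3)# 1/3 · (3,4)# 1/2 · (3,6)# — no occupied neighbors
Row 4: (4,2)+ 1/1 · (4,5)+ — no occupied neighbors
Row 5: (5,3)+ 0/2 · (5,4)# 0/1 · (5,6)# — no occupied neighbors
Row 6: (6,1)+ 0/1 · (6,2)# 1/2 · (6,3)# 1/2 · (6,5)# — no occupied neighbors
Sum over 18 agents: 0/2 + 0/1 + 2/2 + 2/3 + 0/1 + 0/1 + 1/2 + 3/4 + 2/2 + 1/2 + 1/3 + 1/2 + 1/1 + 0/2 + 0/1 + 0/1 + 1/2 + 1/2 = 29/4; mean = 29/4 ÷ 18 = 29/72 = 0.402777… → 0.403.

0.403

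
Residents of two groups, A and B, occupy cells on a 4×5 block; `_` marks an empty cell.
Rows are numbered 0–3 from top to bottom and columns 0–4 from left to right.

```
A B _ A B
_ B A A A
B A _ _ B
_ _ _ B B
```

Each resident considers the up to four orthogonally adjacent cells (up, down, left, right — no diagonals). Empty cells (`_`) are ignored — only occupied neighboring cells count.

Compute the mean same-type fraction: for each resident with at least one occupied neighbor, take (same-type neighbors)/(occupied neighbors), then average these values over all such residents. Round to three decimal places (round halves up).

(0,0)A 0/1
(0,1)B 1/2
(0,3)A 1/2
(0,4)B 0/2
(1,1)B 1/3
(1,2)A 1/2
(1,3)A 3/3
(1,4)A 1/3
(2,0)B 0/1
(2,1)A 0/2
(2,4)B 1/2
(3,3)B 1/1
(3,4)B 2/2
Sum over 13 residents: 0/1 + 1/2 + 1/2 + 0/2 + 1/3 + 1/2 + 3/3 + 1/3 + 0/1 + 0/2 + 1/2 + 1/1 + 2/2 = 17/3; mean = 17/3 ÷ 13 = 17/39 = 0.435897… → 0.436.

0.436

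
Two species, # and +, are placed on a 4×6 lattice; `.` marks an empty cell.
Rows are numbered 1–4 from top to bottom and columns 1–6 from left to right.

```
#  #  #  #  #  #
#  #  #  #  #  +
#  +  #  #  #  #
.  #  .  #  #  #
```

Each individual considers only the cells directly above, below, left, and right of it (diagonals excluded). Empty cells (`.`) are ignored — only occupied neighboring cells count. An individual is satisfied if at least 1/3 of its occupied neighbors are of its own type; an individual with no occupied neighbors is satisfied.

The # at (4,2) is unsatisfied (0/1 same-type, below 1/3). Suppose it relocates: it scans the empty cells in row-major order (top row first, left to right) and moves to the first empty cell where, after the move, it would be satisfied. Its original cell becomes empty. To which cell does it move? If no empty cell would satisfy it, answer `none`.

Vacating (4,2). Empty cells in order:
  (4,1): 1/1 same-type → satisfied — stop here.

(4,1)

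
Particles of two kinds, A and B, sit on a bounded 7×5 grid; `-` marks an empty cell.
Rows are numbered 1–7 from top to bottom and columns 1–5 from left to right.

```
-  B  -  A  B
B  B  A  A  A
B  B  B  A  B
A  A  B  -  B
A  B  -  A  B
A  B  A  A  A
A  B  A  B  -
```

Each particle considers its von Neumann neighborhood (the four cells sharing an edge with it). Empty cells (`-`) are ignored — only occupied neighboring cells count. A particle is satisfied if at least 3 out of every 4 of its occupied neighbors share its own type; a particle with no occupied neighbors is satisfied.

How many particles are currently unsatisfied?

23

Row 1: (1,2)B 1/1 ✓ · (1,4)A 1/2 ✗ · (1,5)B 0/2 ✗
Row 2: (2,1)B 2/2 ✓ · (2,2)B 3/4 ✓ · (2,3)A 1/3 ✗ · (2,4)A 4/4 ✓ · (2,5)A 1/3 ✗
Row 3: (3,1)B 2/3 ✗ · (3,2)B 3/4 ✓ · (3,3)B 2/4 ✗ · (3,4)A 1/3 ✗ · (3,5)B 1/3 ✗
Row 4: (4,1)A 2/3 ✗ · (4,2)A 1/4 ✗ · (4,3)B 1/2 ✗ · (4,5)B 2/2 ✓
Row 5: (5,1)A 2/3 ✗ · (5,2)B 1/3 ✗ · (5,4)A 1/2 ✗ · (5,5)B 1/3 ✗
Row 6: (6,1)A 2/3 ✗ · (6,2)B 2/4 ✗ · (6,3)A 2/3 ✗ · (6,4)A 3/4 ✓ · (6,5)A 1/2 ✗
Row 7: (7,1)A 1/2 ✗ · (7,2)B 1/3 ✗ · (7,3)A 1/3 ✗ · (7,4)B 0/2 ✗
Unsatisfied: (1,4), (1,5), (2,3), (2,5), (3,1), (3,3), (3,4), (3,5), (4,1), (4,2), (4,3), (5,1), (5,2), (5,4), (5,5), (6,1), (6,2), (6,3), (6,5), (7,1), (7,2), (7,3), (7,4) — 23 in total.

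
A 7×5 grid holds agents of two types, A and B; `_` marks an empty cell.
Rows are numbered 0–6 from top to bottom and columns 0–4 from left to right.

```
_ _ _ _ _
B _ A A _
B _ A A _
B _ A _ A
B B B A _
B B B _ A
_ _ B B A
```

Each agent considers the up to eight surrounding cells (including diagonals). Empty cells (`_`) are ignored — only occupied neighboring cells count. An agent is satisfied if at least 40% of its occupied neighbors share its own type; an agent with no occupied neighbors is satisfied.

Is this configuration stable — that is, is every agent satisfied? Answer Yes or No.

Yes

Row 1: (1,0)B 1/1 ok · (1,2)A 3/3 ok · (1,3)A 3/3 ok
Row 2: (2,0)B 2/2 ok · (2,2)A 4/4 ok · (2,3)A 5/5 ok
Row 3: (3,0)B 3/3 ok · (3,2)A 3/5 ok · (3,4)A 2/2 ok
Row 4: (4,0)B 4/4 ok · (4,1)B 6/7 ok · (4,2)B 3/5 ok · (4,3)A 3/5 ok
Row 5: (5,0)B 3/3 ok · (5,1)B 6/6 ok · (5,2)B 5/6 ok · (5,4)A 2/3 ok
Row 6: (6,2)B 3/3 ok · (6,3)B 2/4 ok · (6,4)A 1/2 ok
All meet the threshold, so the configuration is stable.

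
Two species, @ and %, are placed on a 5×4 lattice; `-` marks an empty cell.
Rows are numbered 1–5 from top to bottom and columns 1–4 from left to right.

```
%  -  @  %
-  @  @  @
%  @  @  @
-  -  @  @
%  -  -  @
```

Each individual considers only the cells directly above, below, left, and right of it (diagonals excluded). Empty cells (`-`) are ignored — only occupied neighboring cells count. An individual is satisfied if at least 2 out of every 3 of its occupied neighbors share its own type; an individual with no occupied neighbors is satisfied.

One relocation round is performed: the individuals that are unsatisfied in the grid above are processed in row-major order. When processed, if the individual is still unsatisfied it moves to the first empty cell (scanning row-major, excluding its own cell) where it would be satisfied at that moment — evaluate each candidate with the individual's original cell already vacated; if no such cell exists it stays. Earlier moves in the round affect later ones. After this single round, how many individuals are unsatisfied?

1

Initially unsatisfied (in order): (1,3), (1,4), (3,1).
  (1,3) → (4,2).
  (1,4) → (2,1).
  (3,1): no empty cell satisfies it; stays.
Resulting grid:
% - - -
% @ @ @
% @ @ @
- @ @ @
% - - @
Unsatisfied now: (3,1).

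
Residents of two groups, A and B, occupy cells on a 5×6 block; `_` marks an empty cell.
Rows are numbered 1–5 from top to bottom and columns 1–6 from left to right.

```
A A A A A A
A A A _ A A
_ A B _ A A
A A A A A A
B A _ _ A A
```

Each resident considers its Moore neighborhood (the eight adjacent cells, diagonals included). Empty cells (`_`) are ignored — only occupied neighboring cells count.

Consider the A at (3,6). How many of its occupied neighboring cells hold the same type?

5

Occupied neighbors of (3,6): (2,5)=A, (2,6)=A, (3,5)=A, (4,5)=A, (4,6)=A.
Same type (A): 5 of 5.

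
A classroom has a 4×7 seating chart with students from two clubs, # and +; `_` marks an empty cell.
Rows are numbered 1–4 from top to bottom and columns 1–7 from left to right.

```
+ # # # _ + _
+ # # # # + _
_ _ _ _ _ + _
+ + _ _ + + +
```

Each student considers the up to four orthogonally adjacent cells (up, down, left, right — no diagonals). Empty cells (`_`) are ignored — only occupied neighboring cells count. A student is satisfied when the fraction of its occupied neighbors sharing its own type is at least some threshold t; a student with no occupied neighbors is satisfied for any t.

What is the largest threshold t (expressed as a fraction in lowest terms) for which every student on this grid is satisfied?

1/2

Row 1: (1,1)+ 1/2 · (1,2)# 2/3 · (1,3)# 3/3 · (1,4)# 2/2 · (1,6)+ 1/1
Row 2: (2,1)+ 1/2 · (2,2)# 2/3 · (2,3)# 3/3 · (2,4)# 3/3 · (2,5)# 1/2 · (2,6)+ 2/3
Row 3: (3,6)+ 2/2
Row 4: (4,1)+ 1/1 · (4,2)+ 1/1 · (4,5)+ 1/1 · (4,6)+ 3/3 · (4,7)+ 1/1
The smallest same-type fraction is 1/2 at (1,1), which reduces to 1/2. Any threshold above that leaves this student unsatisfied.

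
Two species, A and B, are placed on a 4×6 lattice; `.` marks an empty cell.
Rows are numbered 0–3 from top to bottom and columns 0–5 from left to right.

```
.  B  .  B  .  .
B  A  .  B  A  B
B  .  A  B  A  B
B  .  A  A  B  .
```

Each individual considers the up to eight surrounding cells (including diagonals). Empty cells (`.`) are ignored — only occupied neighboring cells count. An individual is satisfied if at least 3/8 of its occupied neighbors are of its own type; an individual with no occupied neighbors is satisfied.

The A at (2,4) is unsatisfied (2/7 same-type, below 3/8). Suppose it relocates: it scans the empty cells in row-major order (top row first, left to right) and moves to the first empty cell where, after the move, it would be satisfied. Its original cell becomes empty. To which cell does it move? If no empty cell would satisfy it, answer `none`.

(0,5)

Vacating (2,4). Empty cells in order:
  (0,0): 1/3 same-type → still unsatisfied.
  (0,2): 1/4 same-type → still unsatisfied.
  (0,4): 1/4 same-type → still unsatisfied.
  (0,5): 1/2 same-type → satisfied — stop here.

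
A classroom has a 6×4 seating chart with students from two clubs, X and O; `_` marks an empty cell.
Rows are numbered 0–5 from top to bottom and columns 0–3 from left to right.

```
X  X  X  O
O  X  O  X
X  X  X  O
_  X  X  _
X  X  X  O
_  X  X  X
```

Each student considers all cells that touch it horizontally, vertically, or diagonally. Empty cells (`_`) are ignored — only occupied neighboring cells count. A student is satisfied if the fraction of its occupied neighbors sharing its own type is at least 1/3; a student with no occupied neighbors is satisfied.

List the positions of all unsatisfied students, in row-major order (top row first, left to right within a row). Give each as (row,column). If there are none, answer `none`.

(1,0), (1,2), (2,3), (4,3)

(0,0)X 2/3 satisfied
(0,1)X 3/5 satisfied
(0,2)X 3/5 satisfied
(0,3)O 1/3 satisfied
(1,0)O 0/5 not
(1,1)X 6/8 satisfied
(1,2)O 2/8 not
(1,3)X 2/5 satisfied
(2,0)X 3/4 satisfied
(2,1)X 5/7 satisfied
(2,2)X 5/7 satisfied
(2,3)O 1/4 not
(3,1)X 7/7 satisfied
(3,2)X 5/7 satisfied
(4,0)X 3/3 satisfied
(4,1)X 6/6 satisfied
(4,2)X 6/7 satisfied
(4,3)O 0/4 not
(5,1)X 4/4 satisfied
(5,2)X 4/5 satisfied
(5,3)X 2/3 satisfied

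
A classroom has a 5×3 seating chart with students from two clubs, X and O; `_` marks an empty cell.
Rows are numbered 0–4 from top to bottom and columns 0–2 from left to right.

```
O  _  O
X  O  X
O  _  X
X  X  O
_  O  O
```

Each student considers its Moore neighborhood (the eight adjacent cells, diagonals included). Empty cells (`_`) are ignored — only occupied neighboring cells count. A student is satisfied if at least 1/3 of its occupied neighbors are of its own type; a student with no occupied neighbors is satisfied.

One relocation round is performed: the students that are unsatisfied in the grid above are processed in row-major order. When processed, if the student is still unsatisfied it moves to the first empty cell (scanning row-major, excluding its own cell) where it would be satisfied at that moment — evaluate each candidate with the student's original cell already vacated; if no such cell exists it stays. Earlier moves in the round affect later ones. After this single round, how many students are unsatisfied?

Initially unsatisfied (in order): (1,0), (2,0).
  (1,0) → (2,1).
  (2,0) → (0,1).
Resulting grid:
O O O
_ O X
_ X X
X X O
_ O O
All satisfied now.

0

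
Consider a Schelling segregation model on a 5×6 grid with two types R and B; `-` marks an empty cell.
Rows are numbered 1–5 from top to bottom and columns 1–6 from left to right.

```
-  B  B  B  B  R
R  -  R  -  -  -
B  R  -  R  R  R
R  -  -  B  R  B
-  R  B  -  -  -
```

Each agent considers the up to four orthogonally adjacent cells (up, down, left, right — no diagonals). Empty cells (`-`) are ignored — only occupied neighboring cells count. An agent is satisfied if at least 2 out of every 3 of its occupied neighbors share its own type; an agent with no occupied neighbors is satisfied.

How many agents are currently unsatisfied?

14

Row 1: (1,2)B 1/1 ok · (1,3)B 2/3 ok · (1,4)B 2/2 ok · (1,5)B 1/2 unhappy · (1,6)R 0/1 unhappy
Row 2: (2,1)R 0/1 unhappy · (2,3)R 0/1 unhappy
Row 3: (3,1)B 0/3 unhappy · (3,2)R 0/1 unhappy · (3,4)R 1/2 unhappy · (3,5)R 3/3 ok · (3,6)R 1/2 unhappy
Row 4: (4,1)R 0/1 unhappy · (4,4)B 0/2 unhappy · (4,5)R 1/3 unhappy · (4,6)B 0/2 unhappy
Row 5: (5,2)R 0/1 unhappy · (5,3)B 0/1 unhappy
Unsatisfied: (1,5), (1,6), (2,1), (2,3), (3,1), (3,2), (3,4), (3,6), (4,1), (4,4), (4,5), (4,6), (5,2), (5,3) — 14 in total.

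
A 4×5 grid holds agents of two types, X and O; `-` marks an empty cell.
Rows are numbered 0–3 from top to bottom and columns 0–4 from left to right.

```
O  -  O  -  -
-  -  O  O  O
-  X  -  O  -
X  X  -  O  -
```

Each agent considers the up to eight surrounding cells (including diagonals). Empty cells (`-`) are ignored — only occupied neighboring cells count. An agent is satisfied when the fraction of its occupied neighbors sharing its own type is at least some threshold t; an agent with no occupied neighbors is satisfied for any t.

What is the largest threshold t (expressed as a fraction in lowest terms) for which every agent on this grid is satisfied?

Row 0: (0,0)O — no occupied neighbors · (0,2)O 2/2
Row 1: (1,2)O 3/4 · (1,3)O 4/4 · (1,4)O 2/2
Row 2: (2,1)X 2/3 · (2,3)O 4/4
Row 3: (3,0)X 2/2 · (3,1)X 2/2 · (3,3)O 1/1
The smallest same-type fraction is 2/3 at (2,1), which reduces to 2/3. Any threshold above that leaves this agent unsatisfied.

2/3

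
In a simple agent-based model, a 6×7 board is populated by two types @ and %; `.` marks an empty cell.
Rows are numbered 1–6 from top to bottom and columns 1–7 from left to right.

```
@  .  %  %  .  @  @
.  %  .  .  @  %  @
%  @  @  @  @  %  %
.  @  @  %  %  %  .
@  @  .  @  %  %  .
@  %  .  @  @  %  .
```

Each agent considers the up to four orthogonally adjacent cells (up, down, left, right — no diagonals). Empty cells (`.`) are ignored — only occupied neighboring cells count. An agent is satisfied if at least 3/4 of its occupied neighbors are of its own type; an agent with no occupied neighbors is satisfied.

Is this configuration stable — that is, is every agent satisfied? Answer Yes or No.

Row 1: (1,1)@ 0/0 ✓ · (1,3)% 1/1 ✓ · (1,4)% 1/1 ✓ · (1,6)@ 1/2 ✗ · (1,7)@ 2/2 ✓
Row 2: (2,2)% 0/1 ✗ · (2,5)@ 1/2 ✗ · (2,6)% 1/4 ✗ · (2,7)@ 1/3 ✗
Row 3: (3,1)% 0/1 ✗ · (3,2)@ 2/4 ✗ · (3,3)@ 3/3 ✓ · (3,4)@ 2/3 ✗ · (3,5)@ 2/4 ✗ · (3,6)% 3/4 ✓ · (3,7)% 1/2 ✗
Row 4: (4,2)@ 3/3 ✓ · (4,3)@ 2/3 ✗ · (4,4)% 1/4 ✗ · (4,5)% 3/4 ✓ · (4,6)% 3/3 ✓
Row 5: (5,1)@ 2/2 ✓ · (5,2)@ 2/3 ✗ · (5,4)@ 1/3 ✗ · (5,5)% 2/4 ✗ · (5,6)% 3/3 ✓
Row 6: (6,1)@ 1/2 ✗ · (6,2)% 0/2 ✗ · (6,4)@ 2/2 ✓ · (6,5)@ 1/3 ✗ · (6,6)% 1/2 ✗
For instance (1,6) has only 1/2 same-type neighbors, below 3/4.

No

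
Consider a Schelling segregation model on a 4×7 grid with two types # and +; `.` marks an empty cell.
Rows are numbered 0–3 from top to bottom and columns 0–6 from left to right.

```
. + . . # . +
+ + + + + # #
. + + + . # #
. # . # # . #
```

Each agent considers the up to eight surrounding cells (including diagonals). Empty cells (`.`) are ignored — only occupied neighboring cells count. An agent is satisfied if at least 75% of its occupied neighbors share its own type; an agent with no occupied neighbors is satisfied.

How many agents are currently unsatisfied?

(0,1)+ 3/3 ok
(0,4)# 1/3 unhappy
(0,6)+ 0/2 unhappy
(1,0)+ 3/3 ok
(1,1)+ 5/5 ok
(1,2)+ 6/6 ok
(1,3)+ 4/5 ok
(1,4)+ 2/5 unhappy
(1,5)# 4/6 unhappy
(1,6)# 3/4 ok
(2,1)+ 4/5 ok
(2,2)+ 5/7 unhappy
(2,3)+ 4/6 unhappy
(2,5)# 5/6 ok
(2,6)# 4/4 ok
(3,1)# 0/2 unhappy
(3,3)# 1/3 unhappy
(3,4)# 2/3 unhappy
(3,6)# 2/2 ok
Unsatisfied: (0,4), (0,6), (1,4), (1,5), (2,2), (2,3), (3,1), (3,3), (3,4) — 9 in total.

9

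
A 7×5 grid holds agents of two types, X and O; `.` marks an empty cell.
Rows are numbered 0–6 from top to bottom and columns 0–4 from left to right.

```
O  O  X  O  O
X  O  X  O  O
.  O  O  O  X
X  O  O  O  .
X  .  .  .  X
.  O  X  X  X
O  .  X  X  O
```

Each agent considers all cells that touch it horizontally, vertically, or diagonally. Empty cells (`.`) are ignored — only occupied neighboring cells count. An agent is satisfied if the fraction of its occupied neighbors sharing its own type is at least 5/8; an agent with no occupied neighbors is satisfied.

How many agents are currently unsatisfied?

(0,0)O 2/3 ✓
(0,1)O 2/5 ✗
(0,2)X 1/5 ✗
(0,3)O 3/5 ✗
(0,4)O 3/3 ✓
(1,0)X 0/4 ✗
(1,1)O 4/7 ✗
(1,2)X 1/8 ✗
(1,3)O 5/8 ✓
(1,4)O 4/5 ✓
(2,1)O 4/7 ✗
(2,2)O 7/8 ✓
(2,3)O 5/7 ✓
(2,4)X 0/4 ✗
(3,0)X 1/3 ✗
(3,1)O 3/5 ✗
(3,2)O 5/5 ✓
(3,3)O 3/5 ✗
(4,0)X 1/3 ✗
(4,4)X 2/3 ✓
(5,1)O 1/4 ✗
(5,2)X 3/4 ✓
(5,3)X 5/6 ✓
(5,4)X 3/4 ✓
(6,0)O 1/1 ✓
(6,2)X 3/4 ✓
(6,3)X 4/5 ✓
(6,4)O 0/3 ✗
Unsatisfied: (0,1), (0,2), (0,3), (1,0), (1,1), (1,2), (2,1), (2,4), (3,0), (3,1), (3,3), (4,0), (5,1), (6,4) — 14 in total.

14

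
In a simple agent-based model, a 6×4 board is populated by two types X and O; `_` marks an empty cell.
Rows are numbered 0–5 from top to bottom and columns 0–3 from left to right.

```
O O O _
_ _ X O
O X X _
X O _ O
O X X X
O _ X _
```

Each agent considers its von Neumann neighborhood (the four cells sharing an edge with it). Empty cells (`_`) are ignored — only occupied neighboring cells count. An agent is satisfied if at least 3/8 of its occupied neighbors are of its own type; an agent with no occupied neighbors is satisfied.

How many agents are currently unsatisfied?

9

Row 0: (0,0)O 1/1 ✓ · (0,1)O 2/2 ✓ · (0,2)O 1/2 ✓
Row 1: (1,2)X 1/3 ✗ · (1,3)O 0/1 ✗
Row 2: (2,0)O 0/2 ✗ · (2,1)X 1/3 ✗ · (2,2)X 2/2 ✓
Row 3: (3,0)X 0/3 ✗ · (3,1)O 0/3 ✗ · (3,3)O 0/1 ✗
Row 4: (4,0)O 1/3 ✗ · (4,1)X 1/3 ✗ · (4,2)X 3/3 ✓ · (4,3)X 1/2 ✓
Row 5: (5,0)O 1/1 ✓ · (5,2)X 1/1 ✓
Unsatisfied: (1,2), (1,3), (2,0), (2,1), (3,0), (3,1), (3,3), (4,0), (4,1) — 9 in total.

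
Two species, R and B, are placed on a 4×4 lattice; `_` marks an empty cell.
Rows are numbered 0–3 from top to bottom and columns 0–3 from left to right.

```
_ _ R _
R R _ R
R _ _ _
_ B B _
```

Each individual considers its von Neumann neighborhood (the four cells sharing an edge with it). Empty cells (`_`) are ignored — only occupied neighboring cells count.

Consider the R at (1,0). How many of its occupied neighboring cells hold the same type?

Occupied neighbors of (1,0): (2,0)=R, (1,1)=R.
Same type (R): 2 of 2.

2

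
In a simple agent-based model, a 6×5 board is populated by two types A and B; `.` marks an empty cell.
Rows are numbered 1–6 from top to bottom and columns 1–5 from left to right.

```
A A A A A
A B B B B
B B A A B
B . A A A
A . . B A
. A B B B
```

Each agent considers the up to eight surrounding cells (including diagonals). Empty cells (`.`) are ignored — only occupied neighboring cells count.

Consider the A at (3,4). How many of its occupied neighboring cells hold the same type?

Occupied neighbors of (3,4): (2,3)=B, (2,4)=B, (2,5)=B, (3,3)=A, (3,5)=B, (4,3)=A, (4,4)=A, (4,5)=A.
Same type (A): 4 of 8.

4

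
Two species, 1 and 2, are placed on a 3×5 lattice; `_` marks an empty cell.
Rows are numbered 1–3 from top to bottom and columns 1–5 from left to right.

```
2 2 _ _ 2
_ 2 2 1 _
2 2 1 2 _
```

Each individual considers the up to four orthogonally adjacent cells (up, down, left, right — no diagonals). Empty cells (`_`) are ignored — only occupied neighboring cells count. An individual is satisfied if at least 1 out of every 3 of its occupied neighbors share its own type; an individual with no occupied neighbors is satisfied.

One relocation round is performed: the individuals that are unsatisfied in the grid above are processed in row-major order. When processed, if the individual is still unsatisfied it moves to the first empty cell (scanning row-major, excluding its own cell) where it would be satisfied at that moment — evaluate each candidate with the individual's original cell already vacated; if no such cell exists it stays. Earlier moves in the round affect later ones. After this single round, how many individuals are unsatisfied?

Initially unsatisfied (in order): (2,4), (3,3), (3,4).
  (2,4): no empty cell satisfies it; stays.
  (3,3) → (1,4).
  (3,4) → (1,3).
Resulting grid:
2 2 2 1 2
_ 2 2 1 _
2 2 _ _ _
Unsatisfied now: (1,5).

1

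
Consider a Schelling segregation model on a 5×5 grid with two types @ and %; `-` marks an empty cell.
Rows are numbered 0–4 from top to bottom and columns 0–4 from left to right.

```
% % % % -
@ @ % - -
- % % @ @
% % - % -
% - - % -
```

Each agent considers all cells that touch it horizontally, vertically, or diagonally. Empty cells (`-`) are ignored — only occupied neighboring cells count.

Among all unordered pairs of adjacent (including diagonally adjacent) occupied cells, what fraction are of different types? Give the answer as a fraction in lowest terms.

Scan each occupied cell's neighbors to the right and below (and the two forward diagonals) so each pair is counted once.
From row 0: 5 unlike of 11 pairs (running 5/11).
From row 1: 5 unlike of 8 pairs (running 10/19).
From row 2: 3 unlike of 9 pairs (running 13/28).
From row 3: 0 unlike of 4 pairs (running 13/32).
Total adjacent occupied pairs: 32; unlike-type pairs: 13.
13/32 is already in lowest terms.

13/32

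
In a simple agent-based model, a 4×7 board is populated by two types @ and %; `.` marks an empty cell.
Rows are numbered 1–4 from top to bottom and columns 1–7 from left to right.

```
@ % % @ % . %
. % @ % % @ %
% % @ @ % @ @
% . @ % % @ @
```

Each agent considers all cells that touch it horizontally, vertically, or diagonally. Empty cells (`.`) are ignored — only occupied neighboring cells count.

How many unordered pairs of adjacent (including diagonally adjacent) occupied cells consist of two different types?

Scan each occupied cell's neighbors to the right and below (and the two forward diagonals) so each pair is counted once.
Row 1: @(1,1)–%(1,2)≠ @(1,1)–%(2,2)≠ %(1,2)–%(1,3)= %(1,2)–%(2,2)= %(1,2)–@(2,3)≠ %(1,3)–@(1,4)≠ %(1,3)–@(2,3)≠ %(1,3)–%(2,4)= %(1,3)–%(2,2)= @(1,4)–%(1,5)≠ @(1,4)–%(2,4)≠ @(1,4)–%(2,5)≠ @(1,4)–@(2,3)= %(1,5)–%(2,5)= %(1,5)–@(2,6)≠ %(1,5)–%(2,4)= %(1,7)–%(2,7)= %(1,7)–@(2,6)≠  → 10/18 unlike.
Row 2: %(2,2)–@(2,3)≠ %(2,2)–%(3,2)= %(2,2)–@(3,3)≠ %(2,2)–%(3,1)= @(2,3)–%(2,4)≠ @(2,3)–@(3,3)= @(2,3)–@(3,4)= @(2,3)–%(3,2)≠ %(2,4)–%(2,5)= %(2,4)–@(3,4)≠ %(2,4)–%(3,5)= %(2,4)–@(3,3)≠ %(2,5)–@(2,6)≠ %(2,5)–%(3,5)= %(2,5)–@(3,6)≠ %(2,5)–@(3,4)≠ @(2,6)–%(2,7)≠ @(2,6)–@(3,6)= @(2,6)–@(3,7)= @(2,6)–%(3,5)≠ %(2,7)–@(3,7)≠ %(2,7)–@(3,6)≠  → 13/22 unlike.
Row 3: %(3,1)–%(3,2)= %(3,1)–%(4,1)= %(3,2)–@(3,3)≠ %(3,2)–@(4,3)≠ %(3,2)–%(4,1)= @(3,3)–@(3,4)= @(3,3)–@(4,3)= @(3,3)–%(4,4)≠ @(3,4)–%(3,5)≠ @(3,4)–%(4,4)≠ @(3,4)–%(4,5)≠ @(3,4)–@(4,3)= %(3,5)–@(3,6)≠ %(3,5)–%(4,5)= %(3,5)–@(4,6)≠ %(3,5)–%(4,4)= @(3,6)–@(3,7)= @(3,6)–@(4,6)= @(3,6)–@(4,7)= @(3,6)–%(4,5)≠ @(3,7)–@(4,7)= @(3,7)–@(4,6)=  → 9/22 unlike.
Row 4: @(4,3)–%(4,4)≠ %(4,4)–%(4,5)= %(4,5)–@(4,6)≠ @(4,6)–@(4,7)=  → 2/4 unlike.
Total adjacent occupied pairs: 66; unlike-type pairs: 34.

34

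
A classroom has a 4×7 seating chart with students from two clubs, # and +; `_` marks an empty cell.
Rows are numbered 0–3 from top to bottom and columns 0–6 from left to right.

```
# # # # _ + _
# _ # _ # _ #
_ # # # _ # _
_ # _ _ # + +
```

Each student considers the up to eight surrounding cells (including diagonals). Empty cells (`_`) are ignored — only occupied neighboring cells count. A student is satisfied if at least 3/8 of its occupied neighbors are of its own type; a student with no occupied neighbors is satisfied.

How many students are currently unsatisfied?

Row 0: (0,0)# 2/2 ✓ · (0,1)# 4/4 ✓ · (0,2)# 3/3 ✓ · (0,3)# 3/3 ✓ · (0,5)+ 0/2 ✗
Row 1: (1,0)# 3/3 ✓ · (1,2)# 6/6 ✓ · (1,4)# 3/4 ✓ · (1,6)# 1/2 ✓
Row 2: (2,1)# 4/4 ✓ · (2,2)# 4/4 ✓ · (2,3)# 4/4 ✓ · (2,5)# 3/5 ✓
Row 3: (3,1)# 2/2 ✓ · (3,4)# 2/3 ✓ · (3,5)+ 1/3 ✗ · (3,6)+ 1/2 ✓
Unsatisfied: (0,5), (3,5) — 2 in total.

2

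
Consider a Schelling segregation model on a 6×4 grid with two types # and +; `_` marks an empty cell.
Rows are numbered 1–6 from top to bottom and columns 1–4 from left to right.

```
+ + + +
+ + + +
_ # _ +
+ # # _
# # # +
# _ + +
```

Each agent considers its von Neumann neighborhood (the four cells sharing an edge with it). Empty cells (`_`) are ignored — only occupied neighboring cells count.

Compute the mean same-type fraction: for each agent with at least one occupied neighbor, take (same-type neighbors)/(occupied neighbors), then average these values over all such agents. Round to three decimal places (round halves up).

(1,1)+ 2/2
(1,2)+ 3/3
(1,3)+ 3/3
(1,4)+ 2/2
(2,1)+ 2/2
(2,2)+ 3/4
(2,3)+ 3/3
(2,4)+ 3/3
(3,2)# 1/2
(3,4)+ 1/1
(4,1)+ 0/2
(4,2)# 3/4
(4,3)# 2/2
(5,1)# 2/3
(5,2)# 3/3
(5,3)# 2/4
(5,4)+ 1/2
(6,1)# 1/1
(6,3)+ 1/2
(6,4)+ 2/2
Sum over 20 agents: 2/2 + 3/3 + 3/3 + 2/2 + 2/2 + 3/4 + 3/3 + 3/3 + 1/2 + 1/1 + 0/2 + 3/4 + 2/2 + 2/3 + 3/3 + 2/4 + 1/2 + 1/1 + 1/2 + 2/2 = 97/6; mean = 97/6 ÷ 20 = 97/120 = 0.808333… → 0.808.

0.808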